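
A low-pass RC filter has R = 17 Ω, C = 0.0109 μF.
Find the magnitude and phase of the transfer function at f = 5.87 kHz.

Step 1 — Angular frequency: ω = 2π·5870 = 3.688e+04 rad/s.
Step 2 — Transfer function: H(jω) = 1/(1 + jωRC).
Step 3 — Denominator: 1 + jωRC = 1 + j·3.688e+04·17·1.09e-08 = 1 + j0.006834.
Step 4 — H = 1 - j0.006834.
Step 5 — Magnitude: |H| = 1 (-0.0 dB); phase: φ = -0.4°.

|H| = 1 (-0.0 dB), φ = -0.4°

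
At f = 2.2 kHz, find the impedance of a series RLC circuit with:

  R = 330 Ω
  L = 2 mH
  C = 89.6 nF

Step 1 — Angular frequency: ω = 2π·f = 2π·2200 = 1.382e+04 rad/s.
Step 2 — Component impedances:
  R: Z = R = 330 Ω
  L: Z = jωL = j·1.382e+04·0.002 = 0 + j27.65 Ω
  C: Z = 1/(jωC) = -j/(ω·C) = 0 - j807.4 Ω
Step 3 — Series combination: Z_total = R + L + C = 330 - j779.8 Ω = 846.7∠-67.1° Ω.

Z = 330 - j779.8 Ω = 846.7∠-67.1° Ω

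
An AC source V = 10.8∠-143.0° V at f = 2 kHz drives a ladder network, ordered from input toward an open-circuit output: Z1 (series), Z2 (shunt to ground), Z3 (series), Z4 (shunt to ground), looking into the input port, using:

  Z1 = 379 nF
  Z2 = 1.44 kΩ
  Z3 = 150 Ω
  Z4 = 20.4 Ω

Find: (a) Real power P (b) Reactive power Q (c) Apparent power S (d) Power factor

Step 1 — Angular frequency: ω = 2π·f = 2π·2000 = 1.257e+04 rad/s.
Step 2 — Component impedances:
  Z1: Z = 1/(jωC) = -j/(ω·C) = 0 - j210 Ω
  Z2: Z = R = 1440 Ω
  Z3: Z = R = 150 Ω
  Z4: Z = R = 20.4 Ω
Step 3 — Ladder network (open output): work backward from the far end, alternating series and parallel combinations. Z_in = 152.4 - j210 Ω = 259.4∠-54.0° Ω.
Step 4 — Source phasor: V = 10.8∠-143.0° V = -8.625 - j6.5 V.
Step 5 — Current: I = V / Z = 0.00075 - j0.04162 A = 0.04163∠-89.0° A.
Step 6 — Complex power: S = V·I* = 0.2641 - j0.3639 VA.
Step 7 — Real power: P = Re(S) = 0.2641 W.
Step 8 — Reactive power: Q = Im(S) = -0.3639 VAR.
Step 9 — Apparent power: |S| = 0.4496 VA.
Step 10 — Power factor: PF = P/|S| = 0.5873 (leading).

(a) P = 0.2641 W  (b) Q = -0.3639 VAR  (c) S = 0.4496 VA  (d) PF = 0.5873 (leading)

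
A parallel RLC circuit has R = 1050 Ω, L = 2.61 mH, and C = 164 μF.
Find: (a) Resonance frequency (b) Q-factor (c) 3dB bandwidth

Step 1 — Resonance: ω₀ = 1/√(LC) = 1/√(0.00261·0.000164) = 1528 rad/s.
Step 2 — f₀ = ω₀/(2π) = 243.3 Hz.
Step 3 — Parallel Q: Q = R/(ω₀L) = 1050/(1528·0.00261) = 263.2.
Step 4 — Bandwidth: Δω = ω₀/Q = 5.807 rad/s; BW = Δω/(2π) = 0.9242 Hz.

(a) f₀ = 243.3 Hz  (b) Q = 263.2  (c) BW = 0.9242 Hz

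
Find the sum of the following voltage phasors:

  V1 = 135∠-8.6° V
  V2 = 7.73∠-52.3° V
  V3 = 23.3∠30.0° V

Step 1 — Convert each phasor to rectangular form:
  V1 = 135·(cos(-8.6°) + j·sin(-8.6°)) = 133.5 - j20.19 V
  V2 = 7.73·(cos(-52.3°) + j·sin(-52.3°)) = 4.727 - j6.116 V
  V3 = 23.3·(cos(30.0°) + j·sin(30.0°)) = 20.18 + j11.65 V
Step 2 — Sum components: V_total = 158.4 - j14.65 V.
Step 3 — Convert to polar: |V_total| = 159.1 V, ∠V_total = -5.3°.

V_total = 159.1∠-5.3° V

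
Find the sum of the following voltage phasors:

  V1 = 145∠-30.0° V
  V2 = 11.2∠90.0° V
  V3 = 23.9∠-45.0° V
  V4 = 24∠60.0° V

Step 1 — Convert each phasor to rectangular form:
  V1 = 145·(cos(-30.0°) + j·sin(-30.0°)) = 125.6 - j72.5 V
  V2 = 11.2·(cos(90.0°) + j·sin(90.0°)) = 0 + j11.2 V
  V3 = 23.9·(cos(-45.0°) + j·sin(-45.0°)) = 16.9 - j16.9 V
  V4 = 24·(cos(60.0°) + j·sin(60.0°)) = 12 + j20.78 V
Step 2 — Sum components: V_total = 154.5 - j57.42 V.
Step 3 — Convert to polar: |V_total| = 164.8 V, ∠V_total = -20.4°.

V_total = 164.8∠-20.4° V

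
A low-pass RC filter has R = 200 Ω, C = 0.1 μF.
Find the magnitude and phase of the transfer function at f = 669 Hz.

Step 1 — Angular frequency: ω = 2π·669 = 4203 rad/s.
Step 2 — Transfer function: H(jω) = 1/(1 + jωRC).
Step 3 — Denominator: 1 + jωRC = 1 + j·4203·200·1e-07 = 1 + j0.08407.
Step 4 — H = 0.993 - j0.08348.
Step 5 — Magnitude: |H| = 0.9965 (-0.0 dB); phase: φ = -4.8°.

|H| = 0.9965 (-0.0 dB), φ = -4.8°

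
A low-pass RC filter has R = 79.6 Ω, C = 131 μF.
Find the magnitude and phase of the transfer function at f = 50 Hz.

Step 1 — Angular frequency: ω = 2π·50 = 314.2 rad/s.
Step 2 — Transfer function: H(jω) = 1/(1 + jωRC).
Step 3 — Denominator: 1 + jωRC = 1 + j·314.2·79.6·0.000131 = 1 + j3.276.
Step 4 — H = 0.08524 - j0.2792.
Step 5 — Magnitude: |H| = 0.292 (-10.7 dB); phase: φ = -73.0°.

|H| = 0.292 (-10.7 dB), φ = -73.0°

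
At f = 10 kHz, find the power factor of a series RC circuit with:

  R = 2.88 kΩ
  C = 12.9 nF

Step 1 — Angular frequency: ω = 2π·f = 2π·1e+04 = 6.283e+04 rad/s.
Step 2 — Component impedances:
  R: Z = R = 2880 Ω
  C: Z = 1/(jωC) = -j/(ω·C) = 0 - j1234 Ω
Step 3 — Series combination: Z_total = R + C = 2880 - j1234 Ω = 3133∠-23.2° Ω.
Step 4 — Power factor: PF = cos(φ) = Re(Z)/|Z| = 2880/3133 = 0.9192.
Step 5 — Type: Im(Z) = -1234 ⇒ leading (phase φ = -23.2°).

PF = 0.9192 (leading, φ = -23.2°)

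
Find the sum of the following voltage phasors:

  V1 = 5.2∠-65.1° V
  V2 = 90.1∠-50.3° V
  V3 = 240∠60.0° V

Step 1 — Convert each phasor to rectangular form:
  V1 = 5.2·(cos(-65.1°) + j·sin(-65.1°)) = 2.189 - j4.717 V
  V2 = 90.1·(cos(-50.3°) + j·sin(-50.3°)) = 57.55 - j69.32 V
  V3 = 240·(cos(60.0°) + j·sin(60.0°)) = 120 + j207.8 V
Step 2 — Sum components: V_total = 179.7 + j133.8 V.
Step 3 — Convert to polar: |V_total| = 224.1 V, ∠V_total = 36.7°.

V_total = 224.1∠36.7° V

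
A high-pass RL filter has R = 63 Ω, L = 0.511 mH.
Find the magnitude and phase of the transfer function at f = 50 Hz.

Step 1 — Angular frequency: ω = 2π·50 = 314.2 rad/s.
Step 2 — Transfer function: H(jω) = jωL/(R + jωL).
Step 3 — Numerator jωL = j·0.1605; denominator R + jωL = 63 + j0.1605.
Step 4 — H = 6.493e-06 + j0.002548.
Step 5 — Magnitude: |H| = 0.002548 (-51.9 dB); phase: φ = 89.9°.

|H| = 0.002548 (-51.9 dB), φ = 89.9°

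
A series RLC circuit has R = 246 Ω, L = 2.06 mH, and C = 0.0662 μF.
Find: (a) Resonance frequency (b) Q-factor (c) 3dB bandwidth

Step 1 — Resonance: ω₀ = 1/√(LC) = 1/√(0.00206·6.62e-08) = 8.563e+04 rad/s.
Step 2 — f₀ = ω₀/(2π) = 1.363e+04 Hz.
Step 3 — Series Q: Q = ω₀L/R = 8.563e+04·0.00206/246 = 0.7171.
Step 4 — Bandwidth: Δω = ω₀/Q = 1.194e+05 rad/s; BW = Δω/(2π) = 1.901e+04 Hz.

(a) f₀ = 1.363e+04 Hz  (b) Q = 0.7171  (c) BW = 1.901e+04 Hz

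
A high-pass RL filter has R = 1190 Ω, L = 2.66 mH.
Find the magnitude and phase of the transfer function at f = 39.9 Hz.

Step 1 — Angular frequency: ω = 2π·39.9 = 250.7 rad/s.
Step 2 — Transfer function: H(jω) = jωL/(R + jωL).
Step 3 — Numerator jωL = j·0.6669; denominator R + jωL = 1190 + j0.6669.
Step 4 — H = 3.14e-07 + j0.0005604.
Step 5 — Magnitude: |H| = 0.0005604 (-65.0 dB); phase: φ = 90.0°.

|H| = 0.0005604 (-65.0 dB), φ = 90.0°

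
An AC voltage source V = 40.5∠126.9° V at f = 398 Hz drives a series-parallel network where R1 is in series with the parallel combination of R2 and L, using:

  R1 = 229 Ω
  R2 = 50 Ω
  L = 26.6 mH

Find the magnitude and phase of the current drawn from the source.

Step 1 — Angular frequency: ω = 2π·f = 2π·398 = 2501 rad/s.
Step 2 — Component impedances:
  R1: Z = R = 229 Ω
  R2: Z = R = 50 Ω
  L: Z = jωL = j·2501·0.0266 = 0 + j66.52 Ω
Step 3 — Parallel branch: R2 || L = 1/(1/R2 + 1/L) = 31.95 + j24.01 Ω.
Step 4 — Series with R1: Z_total = R1 + (R2 || L) = 260.9 + j24.01 Ω = 262.1∠5.3° Ω.
Step 5 — Source phasor: V = 40.5∠126.9° V = -24.32 + j32.39 V.
Step 6 — Ohm's law: I = V / Z_total = (-24.32 + j32.39) / (260.9 + j24.01) = -0.08108 + j0.1316 A.
Step 7 — Convert to polar: |I| = 0.1545 A, ∠I = 121.6°.

I = 0.1545∠121.6° A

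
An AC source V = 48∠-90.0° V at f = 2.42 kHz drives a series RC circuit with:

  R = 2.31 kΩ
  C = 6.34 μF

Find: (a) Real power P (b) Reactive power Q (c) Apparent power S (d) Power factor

Step 1 — Angular frequency: ω = 2π·f = 2π·2420 = 1.521e+04 rad/s.
Step 2 — Component impedances:
  R: Z = R = 2310 Ω
  C: Z = 1/(jωC) = -j/(ω·C) = 0 - j10.37 Ω
Step 3 — Series combination: Z_total = R + C = 2310 - j10.37 Ω = 2310∠-0.3° Ω.
Step 4 — Source phasor: V = 48∠-90.0° V = 0 - j48 V.
Step 5 — Current: I = V / Z = 9.331e-05 - j0.02078 A = 0.02078∠-89.7° A.
Step 6 — Complex power: S = V·I* = 0.9974 - j0.004479 VA.
Step 7 — Real power: P = Re(S) = 0.9974 W.
Step 8 — Reactive power: Q = Im(S) = -0.004479 VAR.
Step 9 — Apparent power: |S| = 0.9974 VA.
Step 10 — Power factor: PF = P/|S| = 1 (leading).

(a) P = 0.9974 W  (b) Q = -0.004479 VAR  (c) S = 0.9974 VA  (d) PF = 1 (leading)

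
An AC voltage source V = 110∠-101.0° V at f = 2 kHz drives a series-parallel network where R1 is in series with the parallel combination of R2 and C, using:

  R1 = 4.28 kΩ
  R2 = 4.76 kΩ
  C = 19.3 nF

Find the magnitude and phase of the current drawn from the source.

Step 1 — Angular frequency: ω = 2π·f = 2π·2000 = 1.257e+04 rad/s.
Step 2 — Component impedances:
  R1: Z = R = 4280 Ω
  R2: Z = R = 4760 Ω
  C: Z = 1/(jωC) = -j/(ω·C) = 0 - j4123 Ω
Step 3 — Parallel branch: R2 || C = 1/(1/R2 + 1/C) = 2041 - j2356 Ω.
Step 4 — Series with R1: Z_total = R1 + (R2 || C) = 6321 - j2356 Ω = 6745∠-20.4° Ω.
Step 5 — Source phasor: V = 110∠-101.0° V = -20.99 - j108 V.
Step 6 — Ohm's law: I = V / Z_total = (-20.99 - j108) / (6321 - j2356) = 0.002675 - j0.01609 A.
Step 7 — Convert to polar: |I| = 0.01631 A, ∠I = -80.6°.

I = 0.01631∠-80.6° A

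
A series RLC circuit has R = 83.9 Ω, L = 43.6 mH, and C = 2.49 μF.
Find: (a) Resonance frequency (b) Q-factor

Step 1 — Resonance condition Im(Z)=0 gives ω₀ = 1/√(LC).
Step 2 — ω₀ = 1/√(0.0436·2.49e-06) = 3035 rad/s.
Step 3 — f₀ = ω₀/(2π) = 483 Hz.
Step 4 — Series Q: Q = ω₀L/R = 3035·0.0436/83.9 = 1.577.

(a) f₀ = 483 Hz  (b) Q = 1.577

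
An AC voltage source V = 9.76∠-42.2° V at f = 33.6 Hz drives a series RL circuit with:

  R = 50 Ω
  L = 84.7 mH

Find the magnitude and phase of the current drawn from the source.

Step 1 — Angular frequency: ω = 2π·f = 2π·33.6 = 211.1 rad/s.
Step 2 — Component impedances:
  R: Z = R = 50 Ω
  L: Z = jωL = j·211.1·0.0847 = 0 + j17.88 Ω
Step 3 — Series combination: Z_total = R + L = 50 + j17.88 Ω = 53.1∠19.7° Ω.
Step 4 — Source phasor: V = 9.76∠-42.2° V = 7.23 - j6.556 V.
Step 5 — Ohm's law: I = V / Z_total = (7.23 - j6.556) / (50 + j17.88) = 0.08663 - j0.1621 A.
Step 6 — Convert to polar: |I| = 0.1838 A, ∠I = -61.9°.

I = 0.1838∠-61.9° A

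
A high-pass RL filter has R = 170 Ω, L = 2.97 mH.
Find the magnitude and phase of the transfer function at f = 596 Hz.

Step 1 — Angular frequency: ω = 2π·596 = 3745 rad/s.
Step 2 — Transfer function: H(jω) = jωL/(R + jωL).
Step 3 — Numerator jωL = j·11.12; denominator R + jωL = 170 + j11.12.
Step 4 — H = 0.004262 + j0.06514.
Step 5 — Magnitude: |H| = 0.06528 (-23.7 dB); phase: φ = 86.3°.

|H| = 0.06528 (-23.7 dB), φ = 86.3°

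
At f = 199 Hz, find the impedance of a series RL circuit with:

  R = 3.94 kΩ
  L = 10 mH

Step 1 — Angular frequency: ω = 2π·f = 2π·199 = 1250 rad/s.
Step 2 — Component impedances:
  R: Z = R = 3940 Ω
  L: Z = jωL = j·1250·0.01 = 0 + j12.5 Ω
Step 3 — Series combination: Z_total = R + L = 3940 + j12.5 Ω = 3940∠0.2° Ω.

Z = 3940 + j12.5 Ω = 3940∠0.2° Ω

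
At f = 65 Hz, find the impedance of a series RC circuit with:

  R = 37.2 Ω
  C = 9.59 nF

Step 1 — Angular frequency: ω = 2π·f = 2π·65 = 408.4 rad/s.
Step 2 — Component impedances:
  R: Z = R = 37.2 Ω
  C: Z = 1/(jωC) = -j/(ω·C) = 0 - j2.553e+05 Ω
Step 3 — Series combination: Z_total = R + C = 37.2 - j2.553e+05 Ω = 2.553e+05∠-90.0° Ω.

Z = 37.2 - j2.553e+05 Ω = 2.553e+05∠-90.0° Ω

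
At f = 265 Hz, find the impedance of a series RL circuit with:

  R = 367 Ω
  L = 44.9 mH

Step 1 — Angular frequency: ω = 2π·f = 2π·265 = 1665 rad/s.
Step 2 — Component impedances:
  R: Z = R = 367 Ω
  L: Z = jωL = j·1665·0.0449 = 0 + j74.76 Ω
Step 3 — Series combination: Z_total = R + L = 367 + j74.76 Ω = 374.5∠11.5° Ω.

Z = 367 + j74.76 Ω = 374.5∠11.5° Ω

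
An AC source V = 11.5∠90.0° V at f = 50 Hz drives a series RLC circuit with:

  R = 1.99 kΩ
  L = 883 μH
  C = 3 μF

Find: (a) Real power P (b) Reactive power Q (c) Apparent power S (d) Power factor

Step 1 — Angular frequency: ω = 2π·f = 2π·50 = 314.2 rad/s.
Step 2 — Component impedances:
  R: Z = R = 1990 Ω
  L: Z = jωL = j·314.2·0.000883 = 0 + j0.2774 Ω
  C: Z = 1/(jωC) = -j/(ω·C) = 0 - j1061 Ω
Step 3 — Series combination: Z_total = R + L + C = 1990 - j1061 Ω = 2255∠-28.1° Ω.
Step 4 — Source phasor: V = 11.5∠90.0° V = 0 + j11.5 V.
Step 5 — Current: I = V / Z = -0.002399 + j0.0045 A = 0.0051∠118.1° A.
Step 6 — Complex power: S = V·I* = 0.05175 - j0.02759 VA.
Step 7 — Real power: P = Re(S) = 0.05175 W.
Step 8 — Reactive power: Q = Im(S) = -0.02759 VAR.
Step 9 — Apparent power: |S| = 0.05865 VA.
Step 10 — Power factor: PF = P/|S| = 0.8825 (leading).

(a) P = 0.05175 W  (b) Q = -0.02759 VAR  (c) S = 0.05865 VA  (d) PF = 0.8825 (leading)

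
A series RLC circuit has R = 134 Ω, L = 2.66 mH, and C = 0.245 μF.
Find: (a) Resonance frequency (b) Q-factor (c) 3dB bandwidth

Step 1 — Resonance condition Im(Z)=0 gives ω₀ = 1/√(LC).
Step 2 — ω₀ = 1/√(0.00266·2.45e-07) = 3.917e+04 rad/s.
Step 3 — f₀ = ω₀/(2π) = 6234 Hz.
Step 4 — Series Q: Q = ω₀L/R = 3.917e+04·0.00266/134 = 0.7776.
Step 5 — 3dB bandwidth: Δω = ω₀/Q = 5.038e+04 rad/s; BW = Δω/(2π) = 8018 Hz.

(a) f₀ = 6234 Hz  (b) Q = 0.7776  (c) BW = 8018 Hz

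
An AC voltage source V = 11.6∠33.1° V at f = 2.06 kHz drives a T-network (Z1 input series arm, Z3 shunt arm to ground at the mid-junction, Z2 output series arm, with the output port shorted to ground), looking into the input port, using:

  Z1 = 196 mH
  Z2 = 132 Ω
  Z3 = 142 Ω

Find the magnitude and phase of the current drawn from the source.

Step 1 — Angular frequency: ω = 2π·f = 2π·2060 = 1.294e+04 rad/s.
Step 2 — Component impedances:
  Z1: Z = jωL = j·1.294e+04·0.196 = 0 + j2537 Ω
  Z2: Z = R = 132 Ω
  Z3: Z = R = 142 Ω
Step 3 — With the output port shorted to ground, the output series arm Z2 runs from the junction to ground; the shunt arm Z3 also runs from the junction to ground. They appear in parallel: Z3 || Z2 = 68.41 Ω.
Step 4 — Series with input arm Z1: Z_in = Z1 + (Z3 || Z2) = 68.41 + j2537 Ω = 2538∠88.5° Ω.
Step 5 — Source phasor: V = 11.6∠33.1° V = 9.718 + j6.335 V.
Step 6 — Ohm's law: I = V / Z_total = (9.718 + j6.335) / (68.41 + j2537) = 0.002598 - j0.00376 A.
Step 7 — Convert to polar: |I| = 0.004571 A, ∠I = -55.4°.

I = 0.004571∠-55.4° A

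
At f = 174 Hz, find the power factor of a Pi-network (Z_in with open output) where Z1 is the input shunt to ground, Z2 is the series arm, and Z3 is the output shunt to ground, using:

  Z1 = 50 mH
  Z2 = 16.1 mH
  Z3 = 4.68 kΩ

Step 1 — Angular frequency: ω = 2π·f = 2π·174 = 1093 rad/s.
Step 2 — Component impedances:
  Z1: Z = jωL = j·1093·0.05 = 0 + j54.66 Ω
  Z2: Z = jωL = j·1093·0.0161 = 0 + j17.6 Ω
  Z3: Z = R = 4680 Ω
Step 3 — With open output, the series arm Z2 and the output shunt Z3 appear in series to ground: Z2 + Z3 = 4680 + j17.6 Ω.
Step 4 — Parallel with input shunt Z1: Z_in = Z1 || (Z2 + Z3) = 0.6383 + j54.65 Ω = 54.66∠89.3° Ω.
Step 5 — Power factor: PF = cos(φ) = Re(Z)/|Z| = 0.6383/54.66 = 0.01168.
Step 6 — Type: Im(Z) = 54.65 ⇒ lagging (phase φ = 89.3°).

PF = 0.01168 (lagging, φ = 89.3°)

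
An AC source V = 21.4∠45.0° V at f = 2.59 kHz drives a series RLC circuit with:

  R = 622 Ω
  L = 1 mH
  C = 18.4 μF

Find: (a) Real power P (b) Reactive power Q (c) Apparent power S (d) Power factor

Step 1 — Angular frequency: ω = 2π·f = 2π·2590 = 1.627e+04 rad/s.
Step 2 — Component impedances:
  R: Z = R = 622 Ω
  L: Z = jωL = j·1.627e+04·0.001 = 0 + j16.27 Ω
  C: Z = 1/(jωC) = -j/(ω·C) = 0 - j3.34 Ω
Step 3 — Series combination: Z_total = R + L + C = 622 + j12.93 Ω = 622.1∠1.2° Ω.
Step 4 — Source phasor: V = 21.4∠45.0° V = 15.13 + j15.13 V.
Step 5 — Current: I = V / Z = 0.02482 + j0.02381 A = 0.0344∠43.8° A.
Step 6 — Complex power: S = V·I* = 0.736 + j0.0153 VA.
Step 7 — Real power: P = Re(S) = 0.736 W.
Step 8 — Reactive power: Q = Im(S) = 0.0153 VAR.
Step 9 — Apparent power: |S| = 0.7361 VA.
Step 10 — Power factor: PF = P/|S| = 0.9998 (lagging).

(a) P = 0.736 W  (b) Q = 0.0153 VAR  (c) S = 0.7361 VA  (d) PF = 0.9998 (lagging)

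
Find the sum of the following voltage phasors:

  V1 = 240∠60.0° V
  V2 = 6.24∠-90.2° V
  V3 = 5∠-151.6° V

Step 1 — Convert each phasor to rectangular form:
  V1 = 240·(cos(60.0°) + j·sin(60.0°)) = 120 + j207.8 V
  V2 = 6.24·(cos(-90.2°) + j·sin(-90.2°)) = -0.02178 - j6.24 V
  V3 = 5·(cos(-151.6°) + j·sin(-151.6°)) = -4.398 - j2.378 V
Step 2 — Sum components: V_total = 115.6 + j199.2 V.
Step 3 — Convert to polar: |V_total| = 230.3 V, ∠V_total = 59.9°.

V_total = 230.3∠59.9° V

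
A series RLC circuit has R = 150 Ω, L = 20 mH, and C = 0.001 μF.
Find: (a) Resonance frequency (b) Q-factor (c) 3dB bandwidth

Step 1 — Resonance: ω₀ = 1/√(LC) = 1/√(0.02·1e-09) = 2.236e+05 rad/s.
Step 2 — f₀ = ω₀/(2π) = 3.559e+04 Hz.
Step 3 — Series Q: Q = ω₀L/R = 2.236e+05·0.02/150 = 29.81.
Step 4 — Bandwidth: Δω = ω₀/Q = 7500 rad/s; BW = Δω/(2π) = 1194 Hz.

(a) f₀ = 3.559e+04 Hz  (b) Q = 29.81  (c) BW = 1194 Hz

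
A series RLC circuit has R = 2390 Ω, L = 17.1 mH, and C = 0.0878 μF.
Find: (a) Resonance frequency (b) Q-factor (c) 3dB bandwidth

Step 1 — Resonance: ω₀ = 1/√(LC) = 1/√(0.0171·8.78e-08) = 2.581e+04 rad/s.
Step 2 — f₀ = ω₀/(2π) = 4107 Hz.
Step 3 — Series Q: Q = ω₀L/R = 2.581e+04·0.0171/2390 = 0.1847.
Step 4 — Bandwidth: Δω = ω₀/Q = 1.398e+05 rad/s; BW = Δω/(2π) = 2.224e+04 Hz.

(a) f₀ = 4107 Hz  (b) Q = 0.1847  (c) BW = 2.224e+04 Hz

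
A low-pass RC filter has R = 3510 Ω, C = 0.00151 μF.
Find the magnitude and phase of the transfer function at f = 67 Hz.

Step 1 — Angular frequency: ω = 2π·67 = 421 rad/s.
Step 2 — Transfer function: H(jω) = 1/(1 + jωRC).
Step 3 — Denominator: 1 + jωRC = 1 + j·421·3510·1.51e-09 = 1 + j0.002231.
Step 4 — H = 1 - j0.002231.
Step 5 — Magnitude: |H| = 1 (-0.0 dB); phase: φ = -0.1°.

|H| = 1 (-0.0 dB), φ = -0.1°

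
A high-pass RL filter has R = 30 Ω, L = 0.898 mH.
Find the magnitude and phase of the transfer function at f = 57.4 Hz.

Step 1 — Angular frequency: ω = 2π·57.4 = 360.7 rad/s.
Step 2 — Transfer function: H(jω) = jωL/(R + jωL).
Step 3 — Numerator jωL = j·0.3239; denominator R + jωL = 30 + j0.3239.
Step 4 — H = 0.0001165 + j0.01079.
Step 5 — Magnitude: |H| = 0.01079 (-39.3 dB); phase: φ = 89.4°.

|H| = 0.01079 (-39.3 dB), φ = 89.4°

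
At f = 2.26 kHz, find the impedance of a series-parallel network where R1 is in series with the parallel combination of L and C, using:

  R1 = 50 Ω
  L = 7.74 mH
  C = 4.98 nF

Step 1 — Angular frequency: ω = 2π·f = 2π·2260 = 1.42e+04 rad/s.
Step 2 — Component impedances:
  R1: Z = R = 50 Ω
  L: Z = jωL = j·1.42e+04·0.00774 = 0 + j109.9 Ω
  C: Z = 1/(jωC) = -j/(ω·C) = 0 - j1.414e+04 Ω
Step 3 — Parallel branch: L || C = 1/(1/L + 1/C) = 0 + j110.8 Ω.
Step 4 — Series with R1: Z_total = R1 + (L || C) = 50 + j110.8 Ω = 121.5∠65.7° Ω.

Z = 50 + j110.8 Ω = 121.5∠65.7° Ω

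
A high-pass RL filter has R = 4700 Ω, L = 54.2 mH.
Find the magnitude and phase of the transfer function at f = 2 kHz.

Step 1 — Angular frequency: ω = 2π·2000 = 1.257e+04 rad/s.
Step 2 — Transfer function: H(jω) = jωL/(R + jωL).
Step 3 — Numerator jωL = j·681.1; denominator R + jωL = 4700 + j681.1.
Step 4 — H = 0.02057 + j0.1419.
Step 5 — Magnitude: |H| = 0.1434 (-16.9 dB); phase: φ = 81.8°.

|H| = 0.1434 (-16.9 dB), φ = 81.8°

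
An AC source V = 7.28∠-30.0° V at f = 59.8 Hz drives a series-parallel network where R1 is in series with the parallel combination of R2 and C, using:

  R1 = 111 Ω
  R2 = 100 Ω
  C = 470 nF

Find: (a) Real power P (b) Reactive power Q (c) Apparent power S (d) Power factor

Step 1 — Angular frequency: ω = 2π·f = 2π·59.8 = 375.7 rad/s.
Step 2 — Component impedances:
  R1: Z = R = 111 Ω
  R2: Z = R = 100 Ω
  C: Z = 1/(jωC) = -j/(ω·C) = 0 - j5663 Ω
Step 3 — Parallel branch: R2 || C = 1/(1/R2 + 1/C) = 99.97 - j1.765 Ω.
Step 4 — Series with R1: Z_total = R1 + (R2 || C) = 211 - j1.765 Ω = 211∠-0.5° Ω.
Step 5 — Source phasor: V = 7.28∠-30.0° V = 6.305 - j3.64 V.
Step 6 — Current: I = V / Z = 0.03003 - j0.017 A = 0.03451∠-29.5° A.
Step 7 — Complex power: S = V·I* = 0.2512 - j0.002102 VA.
Step 8 — Real power: P = Re(S) = 0.2512 W.
Step 9 — Reactive power: Q = Im(S) = -0.002102 VAR.
Step 10 — Apparent power: |S| = 0.2512 VA.
Step 11 — Power factor: PF = P/|S| = 1 (leading).

(a) P = 0.2512 W  (b) Q = -0.002102 VAR  (c) S = 0.2512 VA  (d) PF = 1 (leading)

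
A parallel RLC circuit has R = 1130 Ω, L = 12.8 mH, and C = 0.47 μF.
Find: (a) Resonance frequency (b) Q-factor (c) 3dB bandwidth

Step 1 — Resonance: ω₀ = 1/√(LC) = 1/√(0.0128·4.7e-07) = 1.289e+04 rad/s.
Step 2 — f₀ = ω₀/(2π) = 2052 Hz.
Step 3 — Parallel Q: Q = R/(ω₀L) = 1130/(1.289e+04·0.0128) = 6.847.
Step 4 — Bandwidth: Δω = ω₀/Q = 1883 rad/s; BW = Δω/(2π) = 299.7 Hz.

(a) f₀ = 2052 Hz  (b) Q = 6.847  (c) BW = 299.7 Hz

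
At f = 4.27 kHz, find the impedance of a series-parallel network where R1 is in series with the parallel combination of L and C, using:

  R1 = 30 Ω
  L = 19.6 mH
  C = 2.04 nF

Step 1 — Angular frequency: ω = 2π·f = 2π·4270 = 2.683e+04 rad/s.
Step 2 — Component impedances:
  R1: Z = R = 30 Ω
  L: Z = jωL = j·2.683e+04·0.0196 = 0 + j525.9 Ω
  C: Z = 1/(jωC) = -j/(ω·C) = 0 - j1.827e+04 Ω
Step 3 — Parallel branch: L || C = 1/(1/L + 1/C) = 0 + j541.4 Ω.
Step 4 — Series with R1: Z_total = R1 + (L || C) = 30 + j541.4 Ω = 542.3∠86.8° Ω.

Z = 30 + j541.4 Ω = 542.3∠86.8° Ω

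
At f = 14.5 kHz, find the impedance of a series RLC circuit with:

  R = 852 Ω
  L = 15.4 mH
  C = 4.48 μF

Step 1 — Angular frequency: ω = 2π·f = 2π·1.45e+04 = 9.111e+04 rad/s.
Step 2 — Component impedances:
  R: Z = R = 852 Ω
  L: Z = jωL = j·9.111e+04·0.0154 = 0 + j1403 Ω
  C: Z = 1/(jωC) = -j/(ω·C) = 0 - j2.45 Ω
Step 3 — Series combination: Z_total = R + L + C = 852 + j1401 Ω = 1639∠58.7° Ω.

Z = 852 + j1401 Ω = 1639∠58.7° Ω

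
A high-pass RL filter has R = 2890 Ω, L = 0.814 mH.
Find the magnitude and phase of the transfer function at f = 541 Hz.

Step 1 — Angular frequency: ω = 2π·541 = 3399 rad/s.
Step 2 — Transfer function: H(jω) = jωL/(R + jωL).
Step 3 — Numerator jωL = j·2.767; denominator R + jωL = 2890 + j2.767.
Step 4 — H = 9.167e-07 + j0.0009574.
Step 5 — Magnitude: |H| = 0.0009574 (-60.4 dB); phase: φ = 89.9°.

|H| = 0.0009574 (-60.4 dB), φ = 89.9°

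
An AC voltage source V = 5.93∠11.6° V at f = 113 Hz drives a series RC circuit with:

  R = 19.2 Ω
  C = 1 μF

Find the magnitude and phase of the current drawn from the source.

Step 1 — Angular frequency: ω = 2π·f = 2π·113 = 710 rad/s.
Step 2 — Component impedances:
  R: Z = R = 19.2 Ω
  C: Z = 1/(jωC) = -j/(ω·C) = 0 - j1408 Ω
Step 3 — Series combination: Z_total = R + C = 19.2 - j1408 Ω = 1409∠-89.2° Ω.
Step 4 — Source phasor: V = 5.93∠11.6° V = 5.809 + j1.192 V.
Step 5 — Ohm's law: I = V / Z_total = (5.809 + j1.192) / (19.2 - j1408) = -0.0007902 + j0.004135 A.
Step 6 — Convert to polar: |I| = 0.00421 A, ∠I = 100.8°.

I = 0.00421∠100.8° A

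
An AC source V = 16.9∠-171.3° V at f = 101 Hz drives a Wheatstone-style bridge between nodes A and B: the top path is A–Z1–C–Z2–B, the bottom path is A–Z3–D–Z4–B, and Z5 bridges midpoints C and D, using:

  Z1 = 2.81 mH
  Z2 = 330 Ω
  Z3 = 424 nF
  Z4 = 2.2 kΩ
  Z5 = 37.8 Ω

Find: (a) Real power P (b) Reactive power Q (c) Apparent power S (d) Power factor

Step 1 — Angular frequency: ω = 2π·f = 2π·101 = 634.6 rad/s.
Step 2 — Component impedances:
  Z1: Z = jωL = j·634.6·0.00281 = 0 + j1.783 Ω
  Z2: Z = R = 330 Ω
  Z3: Z = 1/(jωC) = -j/(ω·C) = 0 - j3716 Ω
  Z4: Z = R = 2200 Ω
  Z5: Z = R = 37.8 Ω
Step 3 — Bridge requires nodal analysis (the Z5 bridge couples midpoints C and D, so the two paths cannot be reduced to a simple series/parallel combination). Setting node B to ground and injecting 1 A at node A, the 3-node admittance system at A, C, D solves to V_A = Z_AB = 287.6 + j1.778 Ω = 287.6∠0.4° Ω.
Step 4 — Source phasor: V = 16.9∠-171.3° V = -16.71 - j2.556 V.
Step 5 — Current: I = V / Z = -0.05814 - j0.008529 A = 0.05876∠-171.7° A.
Step 6 — Complex power: S = V·I* = 0.9931 + j0.006138 VA.
Step 7 — Real power: P = Re(S) = 0.9931 W.
Step 8 — Reactive power: Q = Im(S) = 0.006138 VAR.
Step 9 — Apparent power: |S| = 0.9931 VA.
Step 10 — Power factor: PF = P/|S| = 1 (lagging).

(a) P = 0.9931 W  (b) Q = 0.006138 VAR  (c) S = 0.9931 VA  (d) PF = 1 (lagging)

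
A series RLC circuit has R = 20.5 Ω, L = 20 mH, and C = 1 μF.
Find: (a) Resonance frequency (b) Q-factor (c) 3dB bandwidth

Step 1 — Resonance condition Im(Z)=0 gives ω₀ = 1/√(LC).
Step 2 — ω₀ = 1/√(0.02·1e-06) = 7071 rad/s.
Step 3 — f₀ = ω₀/(2π) = 1125 Hz.
Step 4 — Series Q: Q = ω₀L/R = 7071·0.02/20.5 = 6.899.
Step 5 — 3dB bandwidth: Δω = ω₀/Q = 1025 rad/s; BW = Δω/(2π) = 163.1 Hz.

(a) f₀ = 1125 Hz  (b) Q = 6.899  (c) BW = 163.1 Hz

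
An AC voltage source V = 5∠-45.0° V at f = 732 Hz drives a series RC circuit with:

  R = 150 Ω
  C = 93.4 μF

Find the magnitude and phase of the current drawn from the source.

Step 1 — Angular frequency: ω = 2π·f = 2π·732 = 4599 rad/s.
Step 2 — Component impedances:
  R: Z = R = 150 Ω
  C: Z = 1/(jωC) = -j/(ω·C) = 0 - j2.328 Ω
Step 3 — Series combination: Z_total = R + C = 150 - j2.328 Ω = 150∠-0.9° Ω.
Step 4 — Source phasor: V = 5∠-45.0° V = 3.536 - j3.536 V.
Step 5 — Ohm's law: I = V / Z_total = (3.536 - j3.536) / (150 - j2.328) = 0.02393 - j0.0232 A.
Step 6 — Convert to polar: |I| = 0.03333 A, ∠I = -44.1°.

I = 0.03333∠-44.1° A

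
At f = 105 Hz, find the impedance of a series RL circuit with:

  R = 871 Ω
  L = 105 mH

Step 1 — Angular frequency: ω = 2π·f = 2π·105 = 659.7 rad/s.
Step 2 — Component impedances:
  R: Z = R = 871 Ω
  L: Z = jωL = j·659.7·0.105 = 0 + j69.27 Ω
Step 3 — Series combination: Z_total = R + L = 871 + j69.27 Ω = 873.8∠4.5° Ω.

Z = 871 + j69.27 Ω = 873.8∠4.5° Ω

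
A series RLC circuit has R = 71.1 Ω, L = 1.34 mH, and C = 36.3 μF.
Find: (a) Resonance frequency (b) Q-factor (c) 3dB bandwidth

Step 1 — Resonance: ω₀ = 1/√(LC) = 1/√(0.00134·3.63e-05) = 4534 rad/s.
Step 2 — f₀ = ω₀/(2π) = 721.6 Hz.
Step 3 — Series Q: Q = ω₀L/R = 4534·0.00134/71.1 = 0.08545.
Step 4 — Bandwidth: Δω = ω₀/Q = 5.306e+04 rad/s; BW = Δω/(2π) = 8445 Hz.

(a) f₀ = 721.6 Hz  (b) Q = 0.08545  (c) BW = 8445 Hz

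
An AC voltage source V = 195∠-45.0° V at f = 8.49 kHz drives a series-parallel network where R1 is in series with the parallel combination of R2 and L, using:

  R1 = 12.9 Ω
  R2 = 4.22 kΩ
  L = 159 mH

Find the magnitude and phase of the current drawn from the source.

Step 1 — Angular frequency: ω = 2π·f = 2π·8490 = 5.334e+04 rad/s.
Step 2 — Component impedances:
  R1: Z = R = 12.9 Ω
  R2: Z = R = 4220 Ω
  L: Z = jωL = j·5.334e+04·0.159 = 0 + j8482 Ω
Step 3 — Parallel branch: R2 || L = 1/(1/R2 + 1/L) = 3383 + j1683 Ω.
Step 4 — Series with R1: Z_total = R1 + (R2 || L) = 3396 + j1683 Ω = 3790∠26.4° Ω.
Step 5 — Source phasor: V = 195∠-45.0° V = 137.9 - j137.9 V.
Step 6 — Ohm's law: I = V / Z_total = (137.9 - j137.9) / (3396 + j1683) = 0.01644 - j0.04876 A.
Step 7 — Convert to polar: |I| = 0.05145 A, ∠I = -71.4°.

I = 0.05145∠-71.4° A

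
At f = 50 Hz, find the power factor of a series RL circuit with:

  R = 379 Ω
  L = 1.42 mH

Step 1 — Angular frequency: ω = 2π·f = 2π·50 = 314.2 rad/s.
Step 2 — Component impedances:
  R: Z = R = 379 Ω
  L: Z = jωL = j·314.2·0.00142 = 0 + j0.4461 Ω
Step 3 — Series combination: Z_total = R + L = 379 + j0.4461 Ω = 379∠0.1° Ω.
Step 4 — Power factor: PF = cos(φ) = Re(Z)/|Z| = 379/379 = 1.
Step 5 — Type: Im(Z) = 0.4461 ⇒ lagging (phase φ = 0.1°).

PF = 1 (lagging, φ = 0.1°)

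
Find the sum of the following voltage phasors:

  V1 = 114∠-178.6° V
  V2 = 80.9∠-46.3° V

Step 1 — Convert each phasor to rectangular form:
  V1 = 114·(cos(-178.6°) + j·sin(-178.6°)) = -114 - j2.785 V
  V2 = 80.9·(cos(-46.3°) + j·sin(-46.3°)) = 55.89 - j58.49 V
Step 2 — Sum components: V_total = -58.07 - j61.27 V.
Step 3 — Convert to polar: |V_total| = 84.42 V, ∠V_total = -133.5°.

V_total = 84.42∠-133.5° V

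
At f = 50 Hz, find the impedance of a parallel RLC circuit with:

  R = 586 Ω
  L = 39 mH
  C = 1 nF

Step 1 — Angular frequency: ω = 2π·f = 2π·50 = 314.2 rad/s.
Step 2 — Component impedances:
  R: Z = R = 586 Ω
  L: Z = jωL = j·314.2·0.039 = 0 + j12.25 Ω
  C: Z = 1/(jωC) = -j/(ω·C) = 0 - j3.183e+06 Ω
Step 3 — Parallel combination: 1/Z_total = 1/R + 1/L + 1/C; Z_total = 0.2561 + j12.25 Ω = 12.25∠88.8° Ω.

Z = 0.2561 + j12.25 Ω = 12.25∠88.8° Ω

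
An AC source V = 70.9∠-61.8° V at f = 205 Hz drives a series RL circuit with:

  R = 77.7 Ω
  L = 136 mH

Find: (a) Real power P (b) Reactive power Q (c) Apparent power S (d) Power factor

Step 1 — Angular frequency: ω = 2π·f = 2π·205 = 1288 rad/s.
Step 2 — Component impedances:
  R: Z = R = 77.7 Ω
  L: Z = jωL = j·1288·0.136 = 0 + j175.2 Ω
Step 3 — Series combination: Z_total = R + L = 77.7 + j175.2 Ω = 191.6∠66.1° Ω.
Step 4 — Source phasor: V = 70.9∠-61.8° V = 33.5 - j62.48 V.
Step 5 — Current: I = V / Z = -0.2272 - j0.292 A = 0.37∠-127.9° A.
Step 6 — Complex power: S = V·I* = 10.64 + j23.98 VA.
Step 7 — Real power: P = Re(S) = 10.64 W.
Step 8 — Reactive power: Q = Im(S) = 23.98 VAR.
Step 9 — Apparent power: |S| = 26.23 VA.
Step 10 — Power factor: PF = P/|S| = 0.4055 (lagging).

(a) P = 10.64 W  (b) Q = 23.98 VAR  (c) S = 26.23 VA  (d) PF = 0.4055 (lagging)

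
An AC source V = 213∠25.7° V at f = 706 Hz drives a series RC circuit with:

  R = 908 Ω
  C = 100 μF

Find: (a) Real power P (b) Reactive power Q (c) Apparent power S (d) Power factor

Step 1 — Angular frequency: ω = 2π·f = 2π·706 = 4436 rad/s.
Step 2 — Component impedances:
  R: Z = R = 908 Ω
  C: Z = 1/(jωC) = -j/(ω·C) = 0 - j2.254 Ω
Step 3 — Series combination: Z_total = R + C = 908 - j2.254 Ω = 908∠-0.1° Ω.
Step 4 — Source phasor: V = 213∠25.7° V = 191.9 + j92.37 V.
Step 5 — Current: I = V / Z = 0.2111 + j0.1023 A = 0.2346∠25.8° A.
Step 6 — Complex power: S = V·I* = 49.97 - j0.1241 VA.
Step 7 — Real power: P = Re(S) = 49.97 W.
Step 8 — Reactive power: Q = Im(S) = -0.1241 VAR.
Step 9 — Apparent power: |S| = 49.97 VA.
Step 10 — Power factor: PF = P/|S| = 1 (leading).

(a) P = 49.97 W  (b) Q = -0.1241 VAR  (c) S = 49.97 VA  (d) PF = 1 (leading)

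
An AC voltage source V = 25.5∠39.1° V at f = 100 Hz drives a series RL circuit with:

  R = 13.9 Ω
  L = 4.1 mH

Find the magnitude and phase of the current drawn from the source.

Step 1 — Angular frequency: ω = 2π·f = 2π·100 = 628.3 rad/s.
Step 2 — Component impedances:
  R: Z = R = 13.9 Ω
  L: Z = jωL = j·628.3·0.0041 = 0 + j2.576 Ω
Step 3 — Series combination: Z_total = R + L = 13.9 + j2.576 Ω = 14.14∠10.5° Ω.
Step 4 — Source phasor: V = 25.5∠39.1° V = 19.79 + j16.08 V.
Step 5 — Ohm's law: I = V / Z_total = (19.79 + j16.08) / (13.9 + j2.576) = 1.584 + j0.8635 A.
Step 6 — Convert to polar: |I| = 1.804 A, ∠I = 28.6°.

I = 1.804∠28.6° A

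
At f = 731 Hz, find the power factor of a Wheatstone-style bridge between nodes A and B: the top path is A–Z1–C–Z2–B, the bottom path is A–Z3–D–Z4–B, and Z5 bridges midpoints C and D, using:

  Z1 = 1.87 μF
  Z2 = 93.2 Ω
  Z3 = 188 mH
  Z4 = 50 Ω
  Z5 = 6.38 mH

Step 1 — Angular frequency: ω = 2π·f = 2π·731 = 4593 rad/s.
Step 2 — Component impedances:
  Z1: Z = 1/(jωC) = -j/(ω·C) = 0 - j116.4 Ω
  Z2: Z = R = 93.2 Ω
  Z3: Z = jωL = j·4593·0.188 = 0 + j863.5 Ω
  Z4: Z = R = 50 Ω
  Z5: Z = jωL = j·4593·0.00638 = 0 + j29.3 Ω
Step 3 — Bridge requires nodal analysis (the Z5 bridge couples midpoints C and D, so the two paths cannot be reduced to a simple series/parallel combination). Setting node B to ground and injecting 1 A at node A, the 3-node admittance system at A, C, D solves to V_A = Z_AB = 36.02 - j116.9 Ω = 122.3∠-72.9° Ω.
Step 4 — Power factor: PF = cos(φ) = Re(Z)/|Z| = 36.02/122.33 = 0.2944.
Step 5 — Type: Im(Z) = -116.9 ⇒ leading (phase φ = -72.9°).

PF = 0.2944 (leading, φ = -72.9°)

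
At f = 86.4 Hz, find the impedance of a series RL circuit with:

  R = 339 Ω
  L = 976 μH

Step 1 — Angular frequency: ω = 2π·f = 2π·86.4 = 542.9 rad/s.
Step 2 — Component impedances:
  R: Z = R = 339 Ω
  L: Z = jωL = j·542.9·0.000976 = 0 + j0.5298 Ω
Step 3 — Series combination: Z_total = R + L = 339 + j0.5298 Ω = 339∠0.1° Ω.

Z = 339 + j0.5298 Ω = 339∠0.1° Ω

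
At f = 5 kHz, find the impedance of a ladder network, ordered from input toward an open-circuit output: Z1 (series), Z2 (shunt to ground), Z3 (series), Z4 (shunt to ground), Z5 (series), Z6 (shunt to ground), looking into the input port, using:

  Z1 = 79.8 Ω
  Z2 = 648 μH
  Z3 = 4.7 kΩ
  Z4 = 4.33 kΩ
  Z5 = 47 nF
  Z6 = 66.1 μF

Step 1 — Angular frequency: ω = 2π·f = 2π·5000 = 3.142e+04 rad/s.
Step 2 — Component impedances:
  Z1: Z = R = 79.8 Ω
  Z2: Z = jωL = j·3.142e+04·0.000648 = 0 + j20.36 Ω
  Z3: Z = R = 4700 Ω
  Z4: Z = R = 4330 Ω
  Z5: Z = 1/(jωC) = -j/(ω·C) = 0 - j677.3 Ω
  Z6: Z = 1/(jωC) = -j/(ω·C) = 0 - j0.4816 Ω
Step 3 — Ladder network (open output): work backward from the far end, alternating series and parallel combinations. Z_in = 79.88 + j20.37 Ω = 82.44∠14.3° Ω.

Z = 79.88 + j20.37 Ω = 82.44∠14.3° Ω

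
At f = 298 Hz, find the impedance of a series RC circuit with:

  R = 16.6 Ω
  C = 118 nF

Step 1 — Angular frequency: ω = 2π·f = 2π·298 = 1872 rad/s.
Step 2 — Component impedances:
  R: Z = R = 16.6 Ω
  C: Z = 1/(jωC) = -j/(ω·C) = 0 - j4526 Ω
Step 3 — Series combination: Z_total = R + C = 16.6 - j4526 Ω = 4526∠-89.8° Ω.

Z = 16.6 - j4526 Ω = 4526∠-89.8° Ω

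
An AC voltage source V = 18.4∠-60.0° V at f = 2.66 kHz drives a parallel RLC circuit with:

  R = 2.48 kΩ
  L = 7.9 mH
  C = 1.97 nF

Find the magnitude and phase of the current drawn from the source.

Step 1 — Angular frequency: ω = 2π·f = 2π·2660 = 1.671e+04 rad/s.
Step 2 — Component impedances:
  R: Z = R = 2480 Ω
  L: Z = jωL = j·1.671e+04·0.0079 = 0 + j132 Ω
  C: Z = 1/(jωC) = -j/(ω·C) = 0 - j3.037e+04 Ω
Step 3 — Parallel combination: 1/Z_total = 1/R + 1/L + 1/C; Z_total = 7.071 + j132.2 Ω = 132.4∠86.9° Ω.
Step 4 — Source phasor: V = 18.4∠-60.0° V = 9.2 - j15.93 V.
Step 5 — Ohm's law: I = V / Z_total = (9.2 - j15.93) / (7.071 + j132.2) = -0.1165 - j0.0758 A.
Step 6 — Convert to polar: |I| = 0.1389 A, ∠I = -146.9°.

I = 0.1389∠-146.9° A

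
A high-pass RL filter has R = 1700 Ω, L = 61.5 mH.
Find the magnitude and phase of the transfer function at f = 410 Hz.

Step 1 — Angular frequency: ω = 2π·410 = 2576 rad/s.
Step 2 — Transfer function: H(jω) = jωL/(R + jωL).
Step 3 — Numerator jωL = j·158.4; denominator R + jωL = 1700 + j158.4.
Step 4 — H = 0.00861 + j0.09239.
Step 5 — Magnitude: |H| = 0.09279 (-20.6 dB); phase: φ = 84.7°.

|H| = 0.09279 (-20.6 dB), φ = 84.7°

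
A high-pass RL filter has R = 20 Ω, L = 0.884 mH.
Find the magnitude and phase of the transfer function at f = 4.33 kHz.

Step 1 — Angular frequency: ω = 2π·4330 = 2.721e+04 rad/s.
Step 2 — Transfer function: H(jω) = jωL/(R + jωL).
Step 3 — Numerator jωL = j·24.05; denominator R + jωL = 20 + j24.05.
Step 4 — H = 0.5912 + j0.4916.
Step 5 — Magnitude: |H| = 0.7689 (-2.3 dB); phase: φ = 39.7°.

|H| = 0.7689 (-2.3 dB), φ = 39.7°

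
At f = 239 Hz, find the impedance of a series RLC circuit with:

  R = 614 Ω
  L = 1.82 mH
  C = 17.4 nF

Step 1 — Angular frequency: ω = 2π·f = 2π·239 = 1502 rad/s.
Step 2 — Component impedances:
  R: Z = R = 614 Ω
  L: Z = jωL = j·1502·0.00182 = 0 + j2.733 Ω
  C: Z = 1/(jωC) = -j/(ω·C) = 0 - j3.827e+04 Ω
Step 3 — Series combination: Z_total = R + L + C = 614 - j3.827e+04 Ω = 3.827e+04∠-89.1° Ω.

Z = 614 - j3.827e+04 Ω = 3.827e+04∠-89.1° Ω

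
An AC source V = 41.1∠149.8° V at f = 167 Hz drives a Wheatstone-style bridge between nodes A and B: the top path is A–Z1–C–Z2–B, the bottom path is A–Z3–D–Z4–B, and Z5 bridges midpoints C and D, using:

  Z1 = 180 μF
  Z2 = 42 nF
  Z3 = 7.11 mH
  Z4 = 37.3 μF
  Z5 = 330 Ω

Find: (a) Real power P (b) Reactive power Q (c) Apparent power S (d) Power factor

Step 1 — Angular frequency: ω = 2π·f = 2π·167 = 1049 rad/s.
Step 2 — Component impedances:
  Z1: Z = 1/(jωC) = -j/(ω·C) = 0 - j5.295 Ω
  Z2: Z = 1/(jωC) = -j/(ω·C) = 0 - j2.269e+04 Ω
  Z3: Z = jωL = j·1049·0.00711 = 0 + j7.46 Ω
  Z4: Z = 1/(jωC) = -j/(ω·C) = 0 - j25.55 Ω
  Z5: Z = R = 330 Ω
Step 3 — Bridge requires nodal analysis (the Z5 bridge couples midpoints C and D, so the two paths cannot be reduced to a simple series/parallel combination). Setting node B to ground and injecting 1 A at node A, the 3-node admittance system at A, C, D solves to V_A = Z_AB = 0.1686 - j18.08 Ω = 18.08∠-89.5° Ω.
Step 4 — Source phasor: V = 41.1∠149.8° V = -35.52 + j20.67 V.
Step 5 — Current: I = V / Z = -1.162 - j1.954 A = 2.274∠-120.7° A.
Step 6 — Complex power: S = V·I* = 0.8714 - j93.44 VA.
Step 7 — Real power: P = Re(S) = 0.8714 W.
Step 8 — Reactive power: Q = Im(S) = -93.44 VAR.
Step 9 — Apparent power: |S| = 93.44 VA.
Step 10 — Power factor: PF = P/|S| = 0.009325 (leading).

(a) P = 0.8714 W  (b) Q = -93.44 VAR  (c) S = 93.44 VA  (d) PF = 0.009325 (leading)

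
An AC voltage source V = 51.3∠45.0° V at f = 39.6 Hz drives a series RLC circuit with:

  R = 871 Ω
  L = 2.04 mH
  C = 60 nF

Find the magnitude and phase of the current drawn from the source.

Step 1 — Angular frequency: ω = 2π·f = 2π·39.6 = 248.8 rad/s.
Step 2 — Component impedances:
  R: Z = R = 871 Ω
  L: Z = jωL = j·248.8·0.00204 = 0 + j0.5076 Ω
  C: Z = 1/(jωC) = -j/(ω·C) = 0 - j6.698e+04 Ω
Step 3 — Series combination: Z_total = R + L + C = 871 - j6.698e+04 Ω = 6.699e+04∠-89.3° Ω.
Step 4 — Source phasor: V = 51.3∠45.0° V = 36.27 + j36.27 V.
Step 5 — Ohm's law: I = V / Z_total = (36.27 + j36.27) / (871 - j6.698e+04) = -0.0005344 + j0.0005485 A.
Step 6 — Convert to polar: |I| = 0.0007658 A, ∠I = 134.3°.

I = 0.0007658∠134.3° A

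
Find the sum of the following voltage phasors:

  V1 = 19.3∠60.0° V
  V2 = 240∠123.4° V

Step 1 — Convert each phasor to rectangular form:
  V1 = 19.3·(cos(60.0°) + j·sin(60.0°)) = 9.65 + j16.71 V
  V2 = 240·(cos(123.4°) + j·sin(123.4°)) = -132.1 + j200.4 V
Step 2 — Sum components: V_total = -122.5 + j217.1 V.
Step 3 — Convert to polar: |V_total| = 249.2 V, ∠V_total = 119.4°.

V_total = 249.2∠119.4° V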